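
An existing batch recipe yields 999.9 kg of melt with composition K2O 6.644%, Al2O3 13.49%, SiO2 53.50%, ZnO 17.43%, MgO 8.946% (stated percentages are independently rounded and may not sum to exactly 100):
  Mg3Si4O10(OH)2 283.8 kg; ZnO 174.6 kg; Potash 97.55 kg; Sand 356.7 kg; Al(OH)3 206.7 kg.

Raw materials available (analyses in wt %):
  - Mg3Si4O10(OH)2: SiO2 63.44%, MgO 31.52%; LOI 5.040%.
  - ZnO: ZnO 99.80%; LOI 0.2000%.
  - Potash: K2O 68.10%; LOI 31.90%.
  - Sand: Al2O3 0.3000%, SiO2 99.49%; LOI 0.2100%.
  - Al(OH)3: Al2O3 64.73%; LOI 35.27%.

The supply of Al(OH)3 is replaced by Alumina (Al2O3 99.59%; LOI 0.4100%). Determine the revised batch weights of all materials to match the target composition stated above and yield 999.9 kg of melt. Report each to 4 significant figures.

Each numeric step holds full precision at every stage — intermediates are shown rounded to four significant digits; a single rounding produces every reported number — the derived quantities are recomputed starting from the weights for 999.9 kg of glass in full float precision (net glass mass, ignition loss, the yield, five oxide percentages, the totals) as given in question or answer.
Oxide-by-oxide targets in 999.9 kg melt:
  K2O: 6.644% × 999.9 = 66.43 kg
  Al2O3: 13.49% × 999.9 = 134.9 kg
  SiO2: 53.50% × 999.9 = 534.9 kg
  ZnO: 17.43% × 999.9 = 174.3 kg
  MgO: 8.946% × 999.9 = 89.45 kg
Mass-balance tally per oxide working from each reported weight, at the basis given (sum by sum, the targets are met up to rounding of the answer):
  K2O: 97.55·0.6810 = 66.43 kg (target 66.43 kg)
  Al2O3: 356.7·0.003000 + 134.4·0.9959 = 134.9 kg (target 134.9 kg)
  SiO2: 283.8·0.6344 + 356.7·0.9949 = 534.9 kg (target 534.9 kg)
  ZnO: 174.6·0.9980 = 174.3 kg (target 174.3 kg)
  MgO: 283.8·0.3152 = 89.45 kg (target 89.45 kg)
Glass-mass closure: the batch minus its LOI: 1000 kg (the Σ of target masses is 1000 kg; against the stated basis, 999.9 kg — rounding explains the deltas).
Batch total: Σ batch = 1047 kg; LOI removed, Σ of batch·LOI: 47.07 kg; yield, glass over the total, = 95.50%.

Revised batch per 999.9 kg melt:
  Mg3Si4O10(OH)2: 283.8 kg
  ZnO: 174.6 kg
  Potash: 97.55 kg
  Sand: 356.7 kg
  Alumina: 134.4 kg
Total batch = 1047 kg; LOI loss = 47.07 kg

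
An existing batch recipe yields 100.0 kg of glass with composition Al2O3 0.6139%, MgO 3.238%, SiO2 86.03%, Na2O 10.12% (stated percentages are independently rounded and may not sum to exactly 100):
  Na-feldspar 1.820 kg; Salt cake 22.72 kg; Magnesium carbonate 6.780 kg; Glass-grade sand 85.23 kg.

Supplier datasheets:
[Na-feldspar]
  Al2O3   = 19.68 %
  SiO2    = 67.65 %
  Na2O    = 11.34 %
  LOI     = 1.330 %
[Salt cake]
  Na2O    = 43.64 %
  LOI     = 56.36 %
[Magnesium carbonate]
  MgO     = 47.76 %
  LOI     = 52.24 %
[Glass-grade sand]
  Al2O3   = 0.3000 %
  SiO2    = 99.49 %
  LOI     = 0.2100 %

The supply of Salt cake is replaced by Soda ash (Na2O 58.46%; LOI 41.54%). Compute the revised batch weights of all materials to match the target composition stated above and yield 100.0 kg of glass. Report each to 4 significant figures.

Exact precision is kept end to end; in-progress results appear rounded to 4 significant digits; every reported number includes exactly one rounding. All derived quantities are carried at full precision (the four compositions, yield, net glass mass, totals, LOI) from the weighed amounts per 100.0 kg of glass, as given in question or answer.
Per-oxide target masses for 100.0 kg glass:
  Al2O3: 0.6139% × 100.0 = 0.6139 kg
  MgO: 3.238% × 100.0 = 3.238 kg
  SiO2: 86.03% × 100.0 = 86.03 kg
  Na2O: 10.12% × 100.0 = 10.12 kg
Balance tally, oxide-wise, given the weights on record, relative to the basis at hand (delivered sums recover each target within answer rounding):
  Al2O3: 1.820·0.1968 + 85.23·0.003000 = 0.6139 kg (target 0.6139 kg)
  MgO: 6.780·0.4776 = 3.238 kg (target 3.238 kg)
  SiO2: 1.820·0.6765 + 85.23·0.9949 = 86.03 kg (target 86.03 kg)
  Na2O: 1.820·0.1134 + 16.96·0.5846 = 10.12 kg (target 10.12 kg)
Glass-mass closure: Σ batch − LOI loss = 100.0 kg (oxide target masses add up to 100.0 kg; basis as stated: 100.0 kg — deltas are rounding alone).
Batch total: Σ batch = 110.8 kg; Σ batch·LOI gives LOI loss = 10.79 kg; the yield ratio, glass ÷ batch: 90.26%.

Revised batch per 100.0 kg glass:
  Na-feldspar: 1.820 kg
  Soda ash: 16.96 kg
  Magnesium carbonate: 6.780 kg
  Glass-grade sand: 85.23 kg
Total batch = 110.8 kg; LOI loss = 10.79 kg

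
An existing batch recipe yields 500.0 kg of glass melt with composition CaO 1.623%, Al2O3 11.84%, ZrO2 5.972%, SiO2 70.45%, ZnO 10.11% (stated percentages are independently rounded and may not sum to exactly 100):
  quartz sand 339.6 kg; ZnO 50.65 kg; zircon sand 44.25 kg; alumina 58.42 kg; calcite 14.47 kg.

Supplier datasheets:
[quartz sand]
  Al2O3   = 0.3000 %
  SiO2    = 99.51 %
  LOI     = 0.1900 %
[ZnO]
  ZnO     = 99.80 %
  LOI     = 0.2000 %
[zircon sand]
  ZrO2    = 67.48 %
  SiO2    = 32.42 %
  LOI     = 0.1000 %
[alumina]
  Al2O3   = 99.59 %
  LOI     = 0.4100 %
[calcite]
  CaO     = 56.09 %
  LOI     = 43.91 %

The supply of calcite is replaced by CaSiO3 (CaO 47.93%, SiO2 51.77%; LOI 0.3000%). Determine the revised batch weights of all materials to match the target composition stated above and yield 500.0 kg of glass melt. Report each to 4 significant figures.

Revised batch per 500.0 kg glass melt:
  quartz sand: 330.8 kg
  ZnO: 50.65 kg
  zircon sand: 44.25 kg
  alumina: 58.45 kg
  CaSiO3: 16.93 kg
Total batch = 501.1 kg; LOI loss = 1.065 kg

In-progress results are displayed (rounded to 4 significant digits) alongside each step — all arithmetic runs at exact precision from start to finish — every reported result is rounded only once — all derived quantities are computed in exact precision (totals, yield, glass mass, ignition loss, five oxide percentages) starting from the weights for 500.0 kg of glass, as written in the problem or the answer.
Oxide mass targets, per 500.0 kg glass melt:
  CaO: 1.623% × 500.0 = 8.115 kg
  Al2O3: 11.84% × 500.0 = 59.20 kg
  ZrO2: 5.972% × 500.0 = 29.86 kg
  SiO2: 70.45% × 500.0 = 352.2 kg
  ZnO: 10.11% × 500.0 = 50.55 kg
Checking each oxide sum given the weights on record, on the stated basis (each sum matches its target mass inside rounding margins):
  CaO: 16.93·0.4793 = 8.115 kg (target 8.115 kg)
  Al2O3: 330.8·0.003000 + 58.45·0.9959 = 59.20 kg (target 59.20 kg)
  ZrO2: 44.25·0.6748 = 29.86 kg (target 29.86 kg)
  SiO2: 330.8·0.9951 + 44.25·0.3242 + 16.93·0.5177 = 352.3 kg (target 352.2 kg)
  ZnO: 50.65·0.9980 = 50.55 kg (target 50.55 kg)
Glass mass check: batch total minus LOI = 500.0 kg (summing oxide targets gives 500.0 kg; the stated basis being 500.0 kg — differing by rounding only).
Batch total: Σ batch = 501.1 kg; loss to ignition Σ batch·LOI = 1.065 kg; as yield: glass ÷ batch → 99.79%.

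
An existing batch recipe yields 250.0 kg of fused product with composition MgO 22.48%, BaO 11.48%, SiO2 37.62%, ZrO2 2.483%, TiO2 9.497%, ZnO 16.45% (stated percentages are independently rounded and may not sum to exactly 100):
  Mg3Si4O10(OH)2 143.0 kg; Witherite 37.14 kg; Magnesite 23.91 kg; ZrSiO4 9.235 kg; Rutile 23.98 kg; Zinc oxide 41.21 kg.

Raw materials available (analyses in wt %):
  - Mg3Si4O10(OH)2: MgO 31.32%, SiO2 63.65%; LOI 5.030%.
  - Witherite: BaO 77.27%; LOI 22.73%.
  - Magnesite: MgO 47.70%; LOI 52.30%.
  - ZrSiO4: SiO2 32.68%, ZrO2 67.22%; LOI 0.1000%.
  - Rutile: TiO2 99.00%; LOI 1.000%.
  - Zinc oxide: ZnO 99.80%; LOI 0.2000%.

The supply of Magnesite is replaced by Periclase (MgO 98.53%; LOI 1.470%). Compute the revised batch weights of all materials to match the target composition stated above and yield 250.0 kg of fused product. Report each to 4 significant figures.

Revised batch per 250.0 kg fused product:
  Mg3Si4O10(OH)2: 143.0 kg
  Witherite: 37.14 kg
  Periclase: 11.58 kg
  ZrSiO4: 9.235 kg
  Rutile: 23.98 kg
  Zinc oxide: 41.21 kg
Total batch = 266.1 kg; LOI loss = 16.14 kg

The working math maintains full float precision at every stage — working values are rounded off to 4 significant digits as shown. Each reported result includes exactly one rounding — derived quantities, including six oxide percentages, net glass mass, yield, ignition loss, totals, are recomputed starting from the weights at 250.0 kg of glass in full precision as given in the problem or answer text.
Oxide mass targets, per 250.0 kg fused product:
  MgO: 22.48% × 250.0 = 56.20 kg
  BaO: 11.48% × 250.0 = 28.70 kg
  SiO2: 37.62% × 250.0 = 94.05 kg
  ZrO2: 2.483% × 250.0 = 6.208 kg
  TiO2: 9.497% × 250.0 = 23.74 kg
  ZnO: 16.45% × 250.0 = 41.12 kg
Balance tally, oxide-wise, given the weights on record, per the basis as stated (each sum matches its target mass modulo rounding of the values):
  MgO: 143.0·0.3132 + 11.58·0.9853 = 56.20 kg (target 56.20 kg)
  BaO: 37.14·0.7727 = 28.70 kg (target 28.70 kg)
  SiO2: 143.0·0.6365 + 9.235·0.3268 = 94.04 kg (target 94.05 kg)
  ZrO2: 9.235·0.6722 = 6.208 kg (target 6.208 kg)
  TiO2: 23.98·0.9900 = 23.74 kg (target 23.74 kg)
  ZnO: 41.21·0.9980 = 41.13 kg (target 41.12 kg)
The glass-mass cross-check: total charge less LOI = 250.0 kg (targets for the oxides total 250.0 kg; basis as stated: 250.0 kg — rounding explains the deltas).
Total batch = Σ batch = 266.1 kg; the LOI term Σ batch·LOI equals 16.14 kg; the yield ratio, glass ÷ batch: 93.94%.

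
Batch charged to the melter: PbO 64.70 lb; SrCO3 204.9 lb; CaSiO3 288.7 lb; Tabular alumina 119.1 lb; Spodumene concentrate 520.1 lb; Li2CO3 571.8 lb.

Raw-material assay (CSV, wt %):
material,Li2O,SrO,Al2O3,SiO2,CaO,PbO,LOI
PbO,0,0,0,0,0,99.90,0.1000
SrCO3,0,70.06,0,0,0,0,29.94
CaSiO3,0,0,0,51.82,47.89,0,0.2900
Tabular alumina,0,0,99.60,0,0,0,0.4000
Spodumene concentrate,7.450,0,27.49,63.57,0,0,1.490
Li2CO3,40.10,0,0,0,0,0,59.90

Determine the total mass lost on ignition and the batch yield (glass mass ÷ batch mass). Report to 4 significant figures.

The whole derivation runs at full precision through the solve. Rounding to 4 significant figures extends to every in-between result as displayed — every reported result is rounded exactly once — all derived quantities (six oxide percentages, LOI, yield, totals, net glass mass) are re-derived in full precision starting from the weights at 1356 lb of glass, as given in problem or answer.
Per-material ignition loss:
  PbO: 64.70 × 0.001000 = 0.06470 lb
  SrCO3: 204.9 × 0.2994 = 61.35 lb
  CaSiO3: 288.7 × 0.002900 = 0.8372 lb
  Tabular alumina: 119.1 × 0.004000 = 0.4764 lb
  Spodumene concentrate: 520.1 × 0.01490 = 7.749 lb
  Li2CO3: 571.8 × 0.5990 = 342.5 lb
Total LOI = 413.0 lb
Glass = batch − LOI = 1769 − 413.0 = 1356 lb

LOI loss = 413.0 lb; glass = 1356 lb; yield = 76.66%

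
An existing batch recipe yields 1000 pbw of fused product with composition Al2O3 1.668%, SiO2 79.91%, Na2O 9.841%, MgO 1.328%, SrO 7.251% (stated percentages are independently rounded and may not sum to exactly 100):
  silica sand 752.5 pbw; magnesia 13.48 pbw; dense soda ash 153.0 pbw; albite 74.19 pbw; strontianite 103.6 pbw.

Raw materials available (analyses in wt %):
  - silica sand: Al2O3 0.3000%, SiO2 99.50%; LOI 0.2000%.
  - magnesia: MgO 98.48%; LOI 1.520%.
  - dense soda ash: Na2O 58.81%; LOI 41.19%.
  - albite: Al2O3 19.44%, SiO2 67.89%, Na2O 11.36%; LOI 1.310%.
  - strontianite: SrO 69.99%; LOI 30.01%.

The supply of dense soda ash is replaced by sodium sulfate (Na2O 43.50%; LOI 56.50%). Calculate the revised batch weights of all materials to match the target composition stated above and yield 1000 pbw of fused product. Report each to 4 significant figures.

Revised batch per 1000 pbw fused product:
  silica sand: 752.5 pbw
  magnesia: 13.48 pbw
  sodium sulfate: 206.9 pbw
  albite: 74.19 pbw
  strontianite: 103.6 pbw
Total batch = 1151 pbw; LOI loss = 150.7 pbw

Values along the way are shown (rounded to 4 significant digits) between the steps — full float precision is kept through the solve; exactly one rounding is applied to every reported figure — the derived quantities (five oxide percentages, the totals, ignition loss, glass mass, yield) are recomputed starting from the weights per 1000 pbw of glass in full precision exactly as printed in the question or the answer.
Per-oxide target masses for 1000 pbw fused product:
  Al2O3: 1.668% × 1000 = 16.68 pbw
  SiO2: 79.91% × 1000 = 799.1 pbw
  Na2O: 9.841% × 1000 = 98.41 pbw
  MgO: 1.328% × 1000 = 13.28 pbw
  SrO: 7.251% × 1000 = 72.51 pbw
Balance tally, oxide-wise, with the batch weights as given, at the basis given (oxide sums agree with the targets inside rounding margins):
  Al2O3: 752.5·0.003000 + 74.19·0.1944 = 16.68 pbw (target 16.68 pbw)
  SiO2: 752.5·0.9950 + 74.19·0.6789 = 799.1 pbw (target 799.1 pbw)
  Na2O: 206.9·0.4350 + 74.19·0.1136 = 98.43 pbw (target 98.41 pbw)
  MgO: 13.48·0.9848 = 13.28 pbw (target 13.28 pbw)
  SrO: 103.6·0.6999 = 72.51 pbw (target 72.51 pbw)
Auditing the glass mass value: the batch minus its LOI: 1000 pbw (the targets, summed, come to 1000 pbw; basis as stated: 1000 pbw — any gap is answer rounding).
Whole-batch sum: Σ batch = 1151 pbw; LOI loss = Σ batch·LOI = 150.7 pbw; the yield ratio, glass ÷ batch: 86.91%.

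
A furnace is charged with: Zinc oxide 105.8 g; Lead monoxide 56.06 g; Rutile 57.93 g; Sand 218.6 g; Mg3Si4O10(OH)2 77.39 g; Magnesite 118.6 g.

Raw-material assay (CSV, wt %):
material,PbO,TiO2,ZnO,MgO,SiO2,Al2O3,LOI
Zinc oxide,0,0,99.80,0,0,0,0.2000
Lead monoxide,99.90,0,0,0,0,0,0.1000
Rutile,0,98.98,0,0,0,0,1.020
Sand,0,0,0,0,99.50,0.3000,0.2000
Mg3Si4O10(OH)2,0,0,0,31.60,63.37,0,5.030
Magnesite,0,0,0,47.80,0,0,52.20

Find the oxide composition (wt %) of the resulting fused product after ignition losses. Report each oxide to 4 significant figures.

All arithmetic holds exact precision end to end; values along the way appear with 4-significant-figure rounding at each printed step — exactly one rounding lands on every reported number — derived quantities, which include totals, ignition loss, net glass mass, six oxide percentages, yield, are carried at full precision, precisely as stated by the problem or answer text, starting from the weights on 567.3 g of glass.
Mass of each oxide from the mix:
  PbO: 56.06·0.9990 = 56.00 g
  TiO2: 57.93·0.9898 = 57.34 g
  ZnO: 105.8·0.9980 = 105.6 g
  MgO: 77.39·0.3160 + 118.6·0.4780 = 81.15 g
  SiO2: 218.6·0.9950 + 77.39·0.6337 = 266.5 g
  Al2O3: 218.6·0.003000 = 0.6558 g
LOI: 105.8·0.002000 + 56.06·0.001000 + 57.93·0.01020 + 218.6·0.002000 + 77.39·0.05030 + 118.6·0.5220 = 67.10 g
Glass mass = batch − LOI = 634.4 − 67.10 = 567.3 g (equal to the oxide-mass sum)
percent by weight: oxide/glass ×100

Glass mass = 567.3 g (batch 634.4 − LOI 67.10).
Composition: PbO 9.872%, TiO2 10.11%, ZnO 18.61%, MgO 14.30%, SiO2 46.99%, Al2O3 0.1156%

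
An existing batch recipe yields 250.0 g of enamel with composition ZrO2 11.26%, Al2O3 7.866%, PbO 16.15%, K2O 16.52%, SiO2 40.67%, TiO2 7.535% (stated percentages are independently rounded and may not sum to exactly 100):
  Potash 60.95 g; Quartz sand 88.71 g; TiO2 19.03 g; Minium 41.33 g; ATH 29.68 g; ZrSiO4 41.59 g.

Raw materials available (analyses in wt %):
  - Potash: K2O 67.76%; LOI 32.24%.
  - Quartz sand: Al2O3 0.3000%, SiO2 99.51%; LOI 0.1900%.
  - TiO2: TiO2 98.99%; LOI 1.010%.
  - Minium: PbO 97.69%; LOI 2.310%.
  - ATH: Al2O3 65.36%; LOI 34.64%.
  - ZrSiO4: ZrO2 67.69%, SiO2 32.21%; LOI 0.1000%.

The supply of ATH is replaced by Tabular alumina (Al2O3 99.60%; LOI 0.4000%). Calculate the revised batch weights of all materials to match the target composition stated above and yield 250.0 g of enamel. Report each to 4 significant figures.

Revised batch per 250.0 g enamel:
  Potash: 60.95 g
  Quartz sand: 88.71 g
  TiO2: 19.03 g
  Minium: 41.33 g
  Tabular alumina: 19.48 g
  ZrSiO4: 41.59 g
Total batch = 271.1 g; LOI loss = 21.09 g

All internal work holds full float precision at each step; the intermediate values are printed with 4-significant-figure rounding between the steps — every reported figure is rounded once only — derived quantities (glass mass, six oxide percentages, the yield, ignition loss, totals) are rebuilt in full precision from the batch weights on 250.0 g of glass as given in the problem or answer text.
The oxide mass targets at 250.0 g enamel:
  ZrO2: 11.26% × 250.0 = 28.15 g
  Al2O3: 7.866% × 250.0 = 19.66 g
  PbO: 16.15% × 250.0 = 40.37 g
  K2O: 16.52% × 250.0 = 41.30 g
  SiO2: 40.67% × 250.0 = 101.7 g
  TiO2: 7.535% × 250.0 = 18.84 g
Mass-balance tally per oxide on the weights just shown, relative to the basis at hand (sums match the target masses within answer rounding):
  ZrO2: 41.59·0.6769 = 28.15 g (target 28.15 g)
  Al2O3: 88.71·0.003000 + 19.48·0.9960 = 19.67 g (target 19.66 g)
  PbO: 41.33·0.9769 = 40.38 g (target 40.37 g)
  K2O: 60.95·0.6776 = 41.30 g (target 41.30 g)
  SiO2: 88.71·0.9951 + 41.59·0.3221 = 101.7 g (target 101.7 g)
  TiO2: 19.03·0.9899 = 18.84 g (target 18.84 g)
Glass-mass closure: net batch after ignition = 250.0 g (the Σ of target masses is 250.0 g; against the stated basis, 250.0 g — deltas are rounding alone).
Batch total: Σ batch = 271.1 g; loss to ignition Σ batch·LOI = 21.09 g; as yield: glass ÷ batch → 92.22%.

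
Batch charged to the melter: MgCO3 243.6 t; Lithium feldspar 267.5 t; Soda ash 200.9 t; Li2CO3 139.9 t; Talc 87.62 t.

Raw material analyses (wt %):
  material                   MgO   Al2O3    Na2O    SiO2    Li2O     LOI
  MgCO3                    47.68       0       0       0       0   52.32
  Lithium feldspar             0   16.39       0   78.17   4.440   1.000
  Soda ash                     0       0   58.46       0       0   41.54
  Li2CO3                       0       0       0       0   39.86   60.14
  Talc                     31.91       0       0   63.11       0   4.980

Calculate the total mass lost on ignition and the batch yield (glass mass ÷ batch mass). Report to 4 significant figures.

Each numeric step runs at exact precision end to end — intermediates are shown rounded to 4 significant digits on the page. Every reported figure includes exactly one rounding — all derived quantities, including five oxide percentages, the yield, glass mass, ignition loss, the totals, are carried using the weight values for 637.4 t of glass in full float precision, as they appear in the question or the answer.
LOI of each material in turn:
  MgCO3: 243.6 × 0.5232 = 127.5 t
  Lithium feldspar: 267.5 × 0.01000 = 2.675 t
  Soda ash: 200.9 × 0.4154 = 83.45 t
  Li2CO3: 139.9 × 0.6014 = 84.14 t
  Talc: 87.62 × 0.04980 = 4.363 t
Total LOI = 302.1 t
Glass = batch − LOI = 939.5 − 302.1 = 637.4 t

LOI loss = 302.1 t; glass = 637.4 t; yield = 67.85%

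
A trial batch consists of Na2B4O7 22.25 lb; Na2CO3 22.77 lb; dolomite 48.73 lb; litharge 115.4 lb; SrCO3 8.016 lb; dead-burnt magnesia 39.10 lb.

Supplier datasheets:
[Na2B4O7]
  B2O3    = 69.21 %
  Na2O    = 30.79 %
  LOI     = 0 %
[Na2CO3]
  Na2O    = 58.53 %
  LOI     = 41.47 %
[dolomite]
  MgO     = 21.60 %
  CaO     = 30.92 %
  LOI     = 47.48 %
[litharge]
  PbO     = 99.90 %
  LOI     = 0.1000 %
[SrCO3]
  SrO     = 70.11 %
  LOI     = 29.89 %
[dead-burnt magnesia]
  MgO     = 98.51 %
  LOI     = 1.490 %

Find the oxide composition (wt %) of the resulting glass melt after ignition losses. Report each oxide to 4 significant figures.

Glass mass = 220.6 lb (batch 256.3 − LOI 35.67).
Composition: SrO 2.548%, PbO 52.26%, B2O3 6.981%, MgO 22.23%, CaO 6.830%, Na2O 9.147%

In-progress results are shown, rounded to 4 significant figures, within the worked lines — each numeric step keeps exact precision at every stage. Exactly one rounding lands on each reported number; derived quantities, including the yield, the totals, the six compositions, net glass mass, LOI, are carried starting from the weights per 220.6 lb of glass at full precision, as given in the question or the answer.
Mass of each oxide from the mix:
  SrO: 8.016·0.7011 = 5.620 lb
  PbO: 115.4·0.9990 = 115.3 lb
  B2O3: 22.25·0.6921 = 15.40 lb
  MgO: 48.73·0.2160 + 39.10·0.9851 = 49.04 lb
  CaO: 48.73·0.3092 = 15.07 lb
  Na2O: 22.25·0.3079 + 22.77·0.5853 = 20.18 lb
LOI: 22.77·0.4147 + 48.73·0.4748 + 115.4·0.001000 + 8.016·0.2989 + 39.10·0.01490 = 35.67 lb
Glass = total batch minus LOI = 256.3 − 35.67 = 220.6 lb (= Σ oxide masses)
wt % = oxide mass / glass mass × 100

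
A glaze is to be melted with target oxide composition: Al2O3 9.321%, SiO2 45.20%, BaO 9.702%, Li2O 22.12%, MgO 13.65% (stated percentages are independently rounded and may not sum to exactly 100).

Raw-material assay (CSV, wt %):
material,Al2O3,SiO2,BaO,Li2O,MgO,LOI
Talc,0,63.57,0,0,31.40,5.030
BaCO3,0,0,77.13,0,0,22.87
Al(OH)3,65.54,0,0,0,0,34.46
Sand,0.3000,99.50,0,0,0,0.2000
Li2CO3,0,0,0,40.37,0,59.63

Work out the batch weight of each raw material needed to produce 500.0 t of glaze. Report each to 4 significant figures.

Every computation holds exact precision in all steps. In-progress results are shown (rounded to 4 significant figures) alongside each step — every reported number takes a single rounding; the derived quantities, which include LOI, yield, the totals, net glass mass, the five compositions, are rebuilt in full float precision, exactly as shown in the problem or the answer, using the weight values for 500.0 t of glass.
Per-oxide target masses for 500.0 t glaze:
  Al2O3: 9.321% × 500.0 = 46.60 t
  SiO2: 45.20% × 500.0 = 226.0 t
  BaO: 9.702% × 500.0 = 48.51 t
  Li2O: 22.12% × 500.0 = 110.6 t
  MgO: 13.65% × 500.0 = 68.25 t
Balance tally, oxide-wise, from the weights as reported, under the basis named above (oxide sums agree with the targets within answer rounding):
  Al2O3: 70.71·0.6554 + 88.27·0.003000 = 46.61 t (target 46.60 t)
  SiO2: 217.4·0.6357 + 88.27·0.9950 = 226.0 t (target 226.0 t)
  BaO: 62.89·0.7713 = 48.51 t (target 48.51 t)
  Li2O: 274.0·0.4037 = 110.6 t (target 110.6 t)
  MgO: 217.4·0.3140 = 68.26 t (target 68.25 t)
Glass-mass sanity pass: total charge less LOI = 500.0 t (summing oxide targets gives 500.0 t; against the stated basis, 500.0 t — a pure rounding effect).
Adding the batch up: Σ batch = 713.3 t; loss to ignition Σ batch·LOI = 213.2 t; the yield ratio, glass ÷ batch: 70.10%.

Batch per 500.0 t glaze:
  Talc: 217.4 t
  BaCO3: 62.89 t
  Al(OH)3: 70.71 t
  Sand: 88.27 t
  Li2CO3: 274.0 t
Total batch = 713.3 t; LOI loss = 213.2 t; yield = 70.10%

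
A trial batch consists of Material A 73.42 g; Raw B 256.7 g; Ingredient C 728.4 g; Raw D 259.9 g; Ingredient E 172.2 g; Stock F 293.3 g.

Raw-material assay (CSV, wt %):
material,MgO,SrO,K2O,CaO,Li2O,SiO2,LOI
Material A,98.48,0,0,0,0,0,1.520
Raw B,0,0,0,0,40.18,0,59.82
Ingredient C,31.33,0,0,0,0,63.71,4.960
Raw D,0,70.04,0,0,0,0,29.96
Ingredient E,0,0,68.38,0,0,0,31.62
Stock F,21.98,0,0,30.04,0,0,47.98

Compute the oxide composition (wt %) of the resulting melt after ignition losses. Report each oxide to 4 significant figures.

Working values are displayed rounded to four significant digits in the printout — all internal work holds exact precision end to end; every reported value includes exactly one rounding. All derived quantities, including yield, six oxide percentages, glass mass, ignition loss, totals, are rebuilt starting from the weights per 1320 g of glass in full precision, as given in either problem or answer.
Mass of each oxide from the mix:
  MgO: 73.42·0.9848 + 728.4·0.3133 + 293.3·0.2198 = 365.0 g
  SrO: 259.9·0.7004 = 182.0 g
  K2O: 172.2·0.6838 = 117.8 g
  CaO: 293.3·0.3004 = 88.11 g
  Li2O: 256.7·0.4018 = 103.1 g
  SiO2: 728.4·0.6371 = 464.1 g
LOI: 73.42·0.01520 + 256.7·0.5982 + 728.4·0.04960 + 259.9·0.2996 + 172.2·0.3162 + 293.3·0.4798 = 463.8 g
The glass mass, total less LOI, = 1784 − 463.8 = 1320 g (equal to the oxide-mass sum)
each wt % is 100 × oxide ÷ glass

Glass mass = 1320 g (batch 1784 − LOI 463.8).
Composition: MgO 27.65%, SrO 13.79%, K2O 8.920%, CaO 6.674%, Li2O 7.813%, SiO2 35.15%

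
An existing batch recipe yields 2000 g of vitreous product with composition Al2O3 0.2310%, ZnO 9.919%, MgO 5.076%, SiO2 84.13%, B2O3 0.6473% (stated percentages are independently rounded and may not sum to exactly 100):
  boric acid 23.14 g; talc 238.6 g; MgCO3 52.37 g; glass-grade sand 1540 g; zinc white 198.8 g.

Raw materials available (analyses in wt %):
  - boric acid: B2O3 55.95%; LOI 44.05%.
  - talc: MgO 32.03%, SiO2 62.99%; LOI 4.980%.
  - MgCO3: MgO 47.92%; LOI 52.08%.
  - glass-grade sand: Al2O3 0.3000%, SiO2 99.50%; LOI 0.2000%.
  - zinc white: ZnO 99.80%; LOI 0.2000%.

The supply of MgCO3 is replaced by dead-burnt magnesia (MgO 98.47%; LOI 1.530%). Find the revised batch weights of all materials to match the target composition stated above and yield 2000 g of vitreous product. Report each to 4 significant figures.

Mid-chain values are displayed (rounded to 4 significant figures) on the page. Full precision is kept end to end. Each reported figure is rounded once only — derived quantities (ignition loss, five oxide percentages, the totals, glass mass, yield) are computed from the batch weights at 2000 g of glass in full float precision, precisely as stated by question or answer.
The oxide mass targets at 2000 g vitreous product:
  Al2O3: 0.2310% × 2000 = 4.620 g
  ZnO: 9.919% × 2000 = 198.4 g
  MgO: 5.076% × 2000 = 101.5 g
  SiO2: 84.13% × 2000 = 1683 g
  B2O3: 0.6473% × 2000 = 12.95 g
Sums-versus-targets review working from each reported weight, relative to the basis at hand (each sum matches its target mass modulo rounding of the values):
  Al2O3: 1540·0.003000 = 4.620 g (target 4.620 g)
  ZnO: 198.8·0.9980 = 198.4 g (target 198.4 g)
  MgO: 238.6·0.3203 + 25.48·0.9847 = 101.5 g (target 101.5 g)
  SiO2: 238.6·0.6299 + 1540·0.9950 = 1683 g (target 1683 g)
  B2O3: 23.14·0.5595 = 12.95 g (target 12.95 g)
Glass-mass closure: batch Σ − ignition loss = 2000 g (per-oxide target masses sum to 2000 g; with the basis standing at 2000 g — a pure rounding effect).
Total batch = Σ batch = 2026 g; loss to ignition Σ batch·LOI = 25.94 g; yield: glass divided by total = 98.72%.

Revised batch per 2000 g vitreous product:
  boric acid: 23.14 g
  talc: 238.6 g
  dead-burnt magnesia: 25.48 g
  glass-grade sand: 1540 g
  zinc white: 198.8 g
Total batch = 2026 g; LOI loss = 25.94 g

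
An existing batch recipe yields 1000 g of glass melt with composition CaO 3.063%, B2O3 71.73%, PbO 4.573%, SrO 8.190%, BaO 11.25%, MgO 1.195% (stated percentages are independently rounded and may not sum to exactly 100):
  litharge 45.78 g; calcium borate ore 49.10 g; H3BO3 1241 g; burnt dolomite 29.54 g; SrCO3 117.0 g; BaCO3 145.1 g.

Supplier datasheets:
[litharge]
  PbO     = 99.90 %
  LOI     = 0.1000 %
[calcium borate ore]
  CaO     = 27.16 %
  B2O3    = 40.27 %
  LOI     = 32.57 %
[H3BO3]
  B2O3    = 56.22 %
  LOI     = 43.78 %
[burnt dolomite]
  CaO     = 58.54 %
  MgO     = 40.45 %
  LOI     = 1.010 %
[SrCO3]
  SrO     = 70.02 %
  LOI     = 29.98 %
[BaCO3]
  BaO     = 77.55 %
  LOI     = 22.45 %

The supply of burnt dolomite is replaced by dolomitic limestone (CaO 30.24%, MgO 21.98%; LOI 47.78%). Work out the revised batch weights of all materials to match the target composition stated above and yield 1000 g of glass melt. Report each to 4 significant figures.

Revised batch per 1000 g glass melt:
  litharge: 45.78 g
  calcium borate ore: 52.24 g
  H3BO3: 1238 g
  dolomitic limestone: 54.37 g
  SrCO3: 117.0 g
  BaCO3: 145.1 g
Total batch = 1652 g; LOI loss = 652.7 g

Intermediates appear rounded off to 4 significant figures within the worked lines. Full float precision is kept in every operation; each reported result is rounded only once; all derived quantities (totals, the six compositions, glass mass, ignition loss, yield) are rebuilt in full precision starting from the weights on 1000 g of glass, as set out in either problem or answer.
Target oxide masses per 1000 g glass melt:
  CaO: 3.063% × 1000 = 30.63 g
  B2O3: 71.73% × 1000 = 717.3 g
  PbO: 4.573% × 1000 = 45.73 g
  SrO: 8.190% × 1000 = 81.90 g
  BaO: 11.25% × 1000 = 112.5 g
  MgO: 1.195% × 1000 = 11.95 g
Checking each oxide sum applying the batch weights above, on the stated basis (target by target, the sums agree net of answer rounding effects):
  CaO: 52.24·0.2716 + 54.37·0.3024 = 30.63 g (target 30.63 g)
  B2O3: 52.24·0.4027 + 1238·0.5622 = 717.0 g (target 717.3 g)
  PbO: 45.78·0.9990 = 45.73 g (target 45.73 g)
  SrO: 117.0·0.7002 = 81.92 g (target 81.90 g)
  BaO: 145.1·0.7755 = 112.5 g (target 112.5 g)
  MgO: 54.37·0.2198 = 11.95 g (target 11.95 g)
Glass-mass closure: total charge less LOI = 999.8 g (targets for the oxides total 1000 g; versus the stated basis of 1000 g — any gap is answer rounding).
Batch grand total — Σ batch = 1652 g; LOI loss = Σ batch·LOI = 652.7 g; yield, glass over the total, = 60.50%.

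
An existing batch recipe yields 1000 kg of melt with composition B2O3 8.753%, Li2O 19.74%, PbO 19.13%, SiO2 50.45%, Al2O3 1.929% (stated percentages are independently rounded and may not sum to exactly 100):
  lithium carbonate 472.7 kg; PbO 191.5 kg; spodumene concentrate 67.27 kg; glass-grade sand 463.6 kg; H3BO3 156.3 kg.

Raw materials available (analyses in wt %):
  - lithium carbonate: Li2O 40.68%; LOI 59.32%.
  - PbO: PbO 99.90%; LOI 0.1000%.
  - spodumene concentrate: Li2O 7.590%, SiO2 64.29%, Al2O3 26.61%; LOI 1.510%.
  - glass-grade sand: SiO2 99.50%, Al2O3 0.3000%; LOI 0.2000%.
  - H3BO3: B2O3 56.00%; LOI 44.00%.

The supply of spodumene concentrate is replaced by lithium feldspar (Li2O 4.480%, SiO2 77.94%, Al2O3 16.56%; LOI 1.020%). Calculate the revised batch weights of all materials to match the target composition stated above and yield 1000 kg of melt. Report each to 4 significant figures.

Values along the way are displayed rounded to 4 significant digits between the steps; all internal work holds exact precision through the solve; each reported value undergoes a single rounding; derived quantities are recomputed at full precision (yield, totals, LOI, five oxide percentages, glass mass) using the weight values on 1000 kg of glass as given in the problem or the answer.
Per-oxide target masses for 1000 kg melt:
  B2O3: 8.753% × 1000 = 87.53 kg
  Li2O: 19.74% × 1000 = 197.4 kg
  PbO: 19.13% × 1000 = 191.3 kg
  SiO2: 50.45% × 1000 = 504.5 kg
  Al2O3: 1.929% × 1000 = 19.29 kg
Checking each oxide sum applying the batch weights above, versus the basis set out (sum by sum, the targets are met modulo rounding of the values):
  B2O3: 156.3·0.5600 = 87.53 kg (target 87.53 kg)
  Li2O: 473.3·0.4068 + 108.8·0.04480 = 197.4 kg (target 197.4 kg)
  PbO: 191.5·0.9990 = 191.3 kg (target 191.3 kg)
  SiO2: 108.8·0.7794 + 421.8·0.9950 = 504.5 kg (target 504.5 kg)
  Al2O3: 108.8·0.1656 + 421.8·0.003000 = 19.28 kg (target 19.29 kg)
Glass-mass sanity pass: the batch minus its LOI: 1000 kg (the targets, summed, come to 1000 kg; the stated basis being 1000 kg — differing by rounding only).
Adding the batch up: Σ batch = 1352 kg; the LOI term Σ batch·LOI equals 351.7 kg; the yield ratio, glass ÷ batch: 73.98%.

Revised batch per 1000 kg melt:
  lithium carbonate: 473.3 kg
  PbO: 191.5 kg
  lithium feldspar: 108.8 kg
  glass-grade sand: 421.8 kg
  H3BO3: 156.3 kg
Total batch = 1352 kg; LOI loss = 351.7 kg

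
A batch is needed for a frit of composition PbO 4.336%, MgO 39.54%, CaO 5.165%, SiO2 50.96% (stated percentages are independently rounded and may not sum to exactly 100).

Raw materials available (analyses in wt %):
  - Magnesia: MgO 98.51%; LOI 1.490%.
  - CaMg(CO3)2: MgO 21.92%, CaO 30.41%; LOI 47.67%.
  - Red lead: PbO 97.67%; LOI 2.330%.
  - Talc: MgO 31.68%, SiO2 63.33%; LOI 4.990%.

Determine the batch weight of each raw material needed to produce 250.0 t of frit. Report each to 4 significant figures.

Every computation runs at exact precision in all steps — intermediates are shown (rounded to four significant digits) between the steps. Every reported number is rounded just once; derived quantities (the yield, totals, the four compositions, net glass mass, ignition loss) are carried at exact precision from the weighed amounts at 250.0 t of glass, exactly as printed in the question or the answer.
Target masses of each oxide per 250.0 t frit:
  PbO: 4.336% × 250.0 = 10.84 t
  MgO: 39.54% × 250.0 = 98.85 t
  CaO: 5.165% × 250.0 = 12.91 t
  SiO2: 50.96% × 250.0 = 127.4 t
Sums-versus-targets review with the batch weights as given, relative to the basis at hand (target by target, the sums agree exact up to rounding of places):
  PbO: 11.10·0.9767 = 10.84 t (target 10.84 t)
  MgO: 26.20·0.9851 + 42.46·0.2192 + 201.2·0.3168 = 98.86 t (target 98.85 t)
  CaO: 42.46·0.3041 = 12.91 t (target 12.91 t)
  SiO2: 201.2·0.6333 = 127.4 t (target 127.4 t)
Glass-mass closure: batch Σ − ignition loss = 250.0 t (targets for the oxides total 250.0 t; versus the stated basis of 250.0 t — rounding explains the deltas).
Whole-batch sum: Σ batch = 281.0 t; LOI removed, Σ of batch·LOI: 30.93 t; yield = glass ÷ total batch = 88.99%.

Batch per 250.0 t frit:
  Magnesia: 26.20 t
  CaMg(CO3)2: 42.46 t
  Red lead: 11.10 t
  Talc: 201.2 t
Total batch = 281.0 t; LOI loss = 30.93 t; yield = 88.99%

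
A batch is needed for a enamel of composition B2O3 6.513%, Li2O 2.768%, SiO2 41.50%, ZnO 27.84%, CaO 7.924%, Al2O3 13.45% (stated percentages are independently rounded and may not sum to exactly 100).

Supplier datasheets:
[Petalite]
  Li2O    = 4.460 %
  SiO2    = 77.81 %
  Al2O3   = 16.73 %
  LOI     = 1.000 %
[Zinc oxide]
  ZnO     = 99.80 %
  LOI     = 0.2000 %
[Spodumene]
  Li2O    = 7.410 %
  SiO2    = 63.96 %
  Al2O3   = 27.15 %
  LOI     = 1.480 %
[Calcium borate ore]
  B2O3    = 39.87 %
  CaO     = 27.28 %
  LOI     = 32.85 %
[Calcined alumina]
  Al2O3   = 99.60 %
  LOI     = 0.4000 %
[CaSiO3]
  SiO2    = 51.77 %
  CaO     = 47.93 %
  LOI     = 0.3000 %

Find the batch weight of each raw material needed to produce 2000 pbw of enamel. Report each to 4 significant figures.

Batch per 2000 pbw enamel:
  Petalite: 705.2 pbw
  Zinc oxide: 557.9 pbw
  Spodumene: 322.6 pbw
  Calcium borate ore: 326.7 pbw
  Calcined alumina: 63.68 pbw
  CaSiO3: 144.7 pbw
Total batch = 2121 pbw; LOI loss = 121.0 pbw; yield = 94.30%

The working math keeps exact precision end to end — values along the way are shown, rounded to four significant figures, at each printed step. Every reported number undergoes a single rounding — the derived quantities are computed at exact precision (six oxide percentages, yield, totals, glass mass, LOI) starting from the weights per 2000 pbw of glass, as written in the problem or answer text.
Target masses of each oxide per 2000 pbw enamel:
  B2O3: 6.513% × 2000 = 130.3 pbw
  Li2O: 2.768% × 2000 = 55.36 pbw
  SiO2: 41.50% × 2000 = 830.0 pbw
  ZnO: 27.84% × 2000 = 556.8 pbw
  CaO: 7.924% × 2000 = 158.5 pbw
  Al2O3: 13.45% × 2000 = 269.0 pbw
A balance pass over the oxides, applying the batch weights above, relative to the basis at hand (sums match the target masses exact up to rounding of places):
  B2O3: 326.7·0.3987 = 130.3 pbw (target 130.3 pbw)
  Li2O: 705.2·0.04460 + 322.6·0.07410 = 55.36 pbw (target 55.36 pbw)
  SiO2: 705.2·0.7781 + 322.6·0.6396 + 144.7·0.5177 = 830.0 pbw (target 830.0 pbw)
  ZnO: 557.9·0.9980 = 556.8 pbw (target 556.8 pbw)
  CaO: 326.7·0.2728 + 144.7·0.4793 = 158.5 pbw (target 158.5 pbw)
  Al2O3: 705.2·0.1673 + 322.6·0.2715 + 63.68·0.9960 = 269.0 pbw (target 269.0 pbw)
Consistency of the glass mass: Σ batch − LOI loss = 2000 pbw (the targets, summed, come to 2000 pbw; versus the stated basis of 2000 pbw — differing by rounding only).
Adding the batch up: Σ batch = 2121 pbw; the LOI term Σ batch·LOI equals 121.0 pbw; as yield: glass ÷ batch → 94.30%.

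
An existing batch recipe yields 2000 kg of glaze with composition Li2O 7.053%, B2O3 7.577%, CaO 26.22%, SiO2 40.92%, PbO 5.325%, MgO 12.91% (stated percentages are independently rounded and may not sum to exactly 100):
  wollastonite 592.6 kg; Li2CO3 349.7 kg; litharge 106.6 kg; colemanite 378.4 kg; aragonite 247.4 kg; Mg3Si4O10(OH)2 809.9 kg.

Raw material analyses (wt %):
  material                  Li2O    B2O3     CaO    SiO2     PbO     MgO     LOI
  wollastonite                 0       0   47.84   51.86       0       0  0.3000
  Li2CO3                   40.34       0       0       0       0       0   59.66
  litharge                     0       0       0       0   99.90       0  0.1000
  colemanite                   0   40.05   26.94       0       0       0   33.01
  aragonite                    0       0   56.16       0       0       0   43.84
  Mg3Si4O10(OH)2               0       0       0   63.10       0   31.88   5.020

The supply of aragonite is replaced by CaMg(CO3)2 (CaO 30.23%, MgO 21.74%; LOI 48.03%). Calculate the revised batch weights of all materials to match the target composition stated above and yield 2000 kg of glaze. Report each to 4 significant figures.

Revised batch per 2000 kg glaze:
  wollastonite: 757.5 kg
  Li2CO3: 349.7 kg
  litharge: 106.6 kg
  colemanite: 378.4 kg
  CaMg(CO3)2: 198.7 kg
  Mg3Si4O10(OH)2: 674.4 kg
Total batch = 2465 kg; LOI loss = 465.2 kg

All arithmetic keeps exact precision at each step. Working values are shown (rounded to 4 significant figures) at each printed step. Every reported figure takes exactly one rounding. All derived quantities (yield, the six compositions, the totals, glass mass, ignition loss) are recomputed starting from the weights on 2000 kg of glass in full float precision, exactly as shown in either problem or answer.
Target masses of each oxide per 2000 kg glaze:
  Li2O: 7.053% × 2000 = 141.1 kg
  B2O3: 7.577% × 2000 = 151.5 kg
  CaO: 26.22% × 2000 = 524.4 kg
  SiO2: 40.92% × 2000 = 818.4 kg
  PbO: 5.325% × 2000 = 106.5 kg
  MgO: 12.91% × 2000 = 258.2 kg
Verifying the oxide balance from the weights as reported, under the basis named above (target by target, the sums agree once rounding is allowed for):
  Li2O: 349.7·0.4034 = 141.1 kg (target 141.1 kg)
  B2O3: 378.4·0.4005 = 151.5 kg (target 151.5 kg)
  CaO: 757.5·0.4784 + 378.4·0.2694 + 198.7·0.3023 = 524.4 kg (target 524.4 kg)
  SiO2: 757.5·0.5186 + 674.4·0.6310 = 818.4 kg (target 818.4 kg)
  PbO: 106.6·0.9990 = 106.5 kg (target 106.5 kg)
  MgO: 198.7·0.2174 + 674.4·0.3188 = 258.2 kg (target 258.2 kg)
Glass mass check: net batch after ignition = 2000 kg (the targets, summed, come to 2000 kg; versus the stated basis of 2000 kg — deltas are rounding alone).
Batch total: Σ batch = 2465 kg; Σ batch·LOI gives LOI loss = 465.2 kg; yield = glass ÷ total batch = 81.13%.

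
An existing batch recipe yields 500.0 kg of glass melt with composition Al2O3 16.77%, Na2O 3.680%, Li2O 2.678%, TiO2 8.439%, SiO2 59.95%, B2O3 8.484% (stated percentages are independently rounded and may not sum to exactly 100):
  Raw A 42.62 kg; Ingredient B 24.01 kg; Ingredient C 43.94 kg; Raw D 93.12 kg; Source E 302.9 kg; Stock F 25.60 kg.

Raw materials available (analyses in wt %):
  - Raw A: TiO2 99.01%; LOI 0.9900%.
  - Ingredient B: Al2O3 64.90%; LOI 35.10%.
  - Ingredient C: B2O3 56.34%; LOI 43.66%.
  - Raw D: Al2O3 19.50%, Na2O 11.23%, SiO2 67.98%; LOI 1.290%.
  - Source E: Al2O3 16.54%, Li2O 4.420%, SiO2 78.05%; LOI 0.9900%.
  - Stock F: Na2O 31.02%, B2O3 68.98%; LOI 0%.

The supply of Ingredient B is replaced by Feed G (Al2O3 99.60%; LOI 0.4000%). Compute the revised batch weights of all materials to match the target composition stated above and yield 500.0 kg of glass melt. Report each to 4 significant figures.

Values along the way are displayed, rounded to four significant figures, when written out. All arithmetic holds full precision at every stage; exactly one rounding is applied to every reported value. The derived quantities (LOI, totals, the six compositions, the yield, net glass mass) are re-derived at full precision using the weight values on 500.0 kg of glass, as given in the problem or the answer.
Target masses of each oxide per 500.0 kg glass melt:
  Al2O3: 16.77% × 500.0 = 83.85 kg
  Na2O: 3.680% × 500.0 = 18.40 kg
  Li2O: 2.678% × 500.0 = 13.39 kg
  TiO2: 8.439% × 500.0 = 42.20 kg
  SiO2: 59.95% × 500.0 = 299.8 kg
  B2O3: 8.484% × 500.0 = 42.42 kg
Per-oxide balance check applying the batch weights above, relative to the basis at hand (each sum matches its target mass up to rounding of the answer):
  Al2O3: 15.65·0.9960 + 93.12·0.1950 + 302.9·0.1654 = 83.85 kg (target 83.85 kg)
  Na2O: 93.12·0.1123 + 25.60·0.3102 = 18.40 kg (target 18.40 kg)
  Li2O: 302.9·0.04420 = 13.39 kg (target 13.39 kg)
  TiO2: 42.62·0.9901 = 42.20 kg (target 42.20 kg)
  SiO2: 93.12·0.6798 + 302.9·0.7805 = 299.7 kg (target 299.8 kg)
  B2O3: 43.94·0.5634 + 25.60·0.6898 = 42.41 kg (target 42.42 kg)
Mass balance on the glass: batch Σ − ignition loss = 500.0 kg (summing oxide targets gives 500.0 kg; stated basis 500.0 kg — gaps are rounding artifacts).
Batch grand total — Σ batch = 523.8 kg; LOI loss = Σ batch·LOI = 23.87 kg; yield: glass divided by total = 95.44%.

Revised batch per 500.0 kg glass melt:
  Raw A: 42.62 kg
  Feed G: 15.65 kg
  Ingredient C: 43.94 kg
  Raw D: 93.12 kg
  Source E: 302.9 kg
  Stock F: 25.60 kg
Total batch = 523.8 kg; LOI loss = 23.87 kg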